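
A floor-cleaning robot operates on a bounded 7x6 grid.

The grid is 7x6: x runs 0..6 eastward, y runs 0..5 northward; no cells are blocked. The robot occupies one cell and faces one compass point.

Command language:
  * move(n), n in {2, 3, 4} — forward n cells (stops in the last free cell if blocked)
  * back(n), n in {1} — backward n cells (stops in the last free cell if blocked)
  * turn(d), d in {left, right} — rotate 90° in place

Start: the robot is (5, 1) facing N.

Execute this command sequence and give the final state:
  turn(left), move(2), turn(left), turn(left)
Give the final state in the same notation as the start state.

from: (5, 1) facing N
[1] after turn(left): (5, 1) facing W
[2] after move(2): (3, 1) facing W
[3] after turn(left): (3, 1) facing S
[4] after turn(left): (3, 1) facing E

(3, 1) facing E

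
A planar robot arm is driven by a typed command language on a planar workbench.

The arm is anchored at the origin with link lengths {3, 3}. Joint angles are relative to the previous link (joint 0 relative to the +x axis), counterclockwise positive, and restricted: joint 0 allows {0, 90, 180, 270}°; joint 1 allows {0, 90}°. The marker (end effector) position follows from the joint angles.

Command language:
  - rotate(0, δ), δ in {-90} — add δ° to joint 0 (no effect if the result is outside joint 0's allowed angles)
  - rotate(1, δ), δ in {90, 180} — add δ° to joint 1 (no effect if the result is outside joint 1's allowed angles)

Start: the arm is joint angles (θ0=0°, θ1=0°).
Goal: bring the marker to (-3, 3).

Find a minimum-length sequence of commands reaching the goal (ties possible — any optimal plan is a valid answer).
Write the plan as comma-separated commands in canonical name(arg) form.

rotate(0, -90), rotate(0, -90), rotate(0, -90), rotate(1, 90)

initial: joint angles (θ0=0°, θ1=0°)
1. rotate(0, -90) → joint angles (θ0=270°, θ1=0°)
2. rotate(0, -90) → joint angles (θ0=180°, θ1=0°)
3. rotate(0, -90) → joint angles (θ0=90°, θ1=0°)
4. rotate(1, 90) → joint angles (θ0=90°, θ1=90°)
shorter routes all fall short; 4 is best.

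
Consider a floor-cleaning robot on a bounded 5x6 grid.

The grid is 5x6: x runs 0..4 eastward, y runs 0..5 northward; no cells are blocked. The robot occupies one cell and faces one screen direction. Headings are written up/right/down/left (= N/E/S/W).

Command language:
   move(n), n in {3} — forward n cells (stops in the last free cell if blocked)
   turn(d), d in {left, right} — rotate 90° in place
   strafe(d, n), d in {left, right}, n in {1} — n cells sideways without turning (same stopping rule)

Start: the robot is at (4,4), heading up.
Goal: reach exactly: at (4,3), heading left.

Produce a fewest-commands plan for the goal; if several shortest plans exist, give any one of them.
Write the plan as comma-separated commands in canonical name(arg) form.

turn(left), strafe(left, 1)

begin: at (4,4), heading up
1. turn(left) → at (4,4), heading left
2. strafe(left, 1) → at (4,3), heading left
shorter routes all fall short; 2 is best.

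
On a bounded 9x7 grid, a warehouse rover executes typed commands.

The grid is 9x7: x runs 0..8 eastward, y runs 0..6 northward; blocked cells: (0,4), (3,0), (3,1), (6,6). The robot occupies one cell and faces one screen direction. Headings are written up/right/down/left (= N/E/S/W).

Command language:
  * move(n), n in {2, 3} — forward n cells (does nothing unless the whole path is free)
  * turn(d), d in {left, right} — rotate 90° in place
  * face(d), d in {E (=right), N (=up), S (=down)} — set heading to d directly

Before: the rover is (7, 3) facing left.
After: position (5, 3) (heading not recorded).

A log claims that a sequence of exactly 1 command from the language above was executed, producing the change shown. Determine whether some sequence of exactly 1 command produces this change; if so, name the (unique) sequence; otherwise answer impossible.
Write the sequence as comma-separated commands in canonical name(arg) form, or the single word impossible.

move(2)

t0: (7, 3) facing left
step 1 (move(2)): (5, 3) facing left
all 7 alternatives checked — unique.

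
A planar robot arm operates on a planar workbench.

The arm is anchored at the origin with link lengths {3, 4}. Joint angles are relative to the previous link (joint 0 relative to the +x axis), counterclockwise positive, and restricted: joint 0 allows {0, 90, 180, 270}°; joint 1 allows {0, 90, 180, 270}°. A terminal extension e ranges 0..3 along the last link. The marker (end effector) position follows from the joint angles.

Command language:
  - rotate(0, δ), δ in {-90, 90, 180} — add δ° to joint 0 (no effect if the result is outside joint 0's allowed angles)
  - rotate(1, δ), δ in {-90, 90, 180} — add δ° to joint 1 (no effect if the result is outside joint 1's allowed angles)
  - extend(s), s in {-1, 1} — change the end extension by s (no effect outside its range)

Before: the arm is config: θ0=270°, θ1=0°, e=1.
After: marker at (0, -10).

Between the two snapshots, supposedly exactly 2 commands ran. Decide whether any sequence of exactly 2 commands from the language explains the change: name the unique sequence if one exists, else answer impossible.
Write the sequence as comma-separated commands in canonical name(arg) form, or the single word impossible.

t0: config: θ0=270°, θ1=0°, e=1
t=1 extend(1) ⇒ config: θ0=270°, θ1=0°, e=2
t=2 extend(1) ⇒ config: θ0=270°, θ1=0°, e=3
all 64 alternatives checked — unique.

extend(1), extend(1)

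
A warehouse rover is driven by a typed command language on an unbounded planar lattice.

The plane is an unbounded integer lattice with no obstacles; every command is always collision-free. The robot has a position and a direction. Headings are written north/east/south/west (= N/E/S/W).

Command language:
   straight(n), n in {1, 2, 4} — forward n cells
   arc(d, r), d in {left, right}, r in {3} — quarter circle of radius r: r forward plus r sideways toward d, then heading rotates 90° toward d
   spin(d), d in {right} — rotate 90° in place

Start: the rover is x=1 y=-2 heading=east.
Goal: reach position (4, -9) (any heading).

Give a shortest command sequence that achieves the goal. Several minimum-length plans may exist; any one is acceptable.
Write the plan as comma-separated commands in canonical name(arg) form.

t0: x=1 y=-2 heading=east
[1] after arc(right, 3): x=4 y=-5 heading=south
[2] after straight(4): x=4 y=-9 heading=south
no 1-step plan works, so 2 is optimal.

arc(right, 3), straight(4)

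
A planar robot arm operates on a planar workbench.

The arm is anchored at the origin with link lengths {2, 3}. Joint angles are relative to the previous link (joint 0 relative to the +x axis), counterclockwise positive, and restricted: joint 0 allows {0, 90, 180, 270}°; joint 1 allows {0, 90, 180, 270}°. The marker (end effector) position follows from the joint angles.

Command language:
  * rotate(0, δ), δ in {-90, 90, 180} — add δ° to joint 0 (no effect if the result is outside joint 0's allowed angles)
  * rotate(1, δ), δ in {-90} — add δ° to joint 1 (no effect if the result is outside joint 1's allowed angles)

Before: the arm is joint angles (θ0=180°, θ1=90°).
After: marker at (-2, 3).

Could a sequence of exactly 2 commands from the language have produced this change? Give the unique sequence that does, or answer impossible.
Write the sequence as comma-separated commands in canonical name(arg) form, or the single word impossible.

start: joint angles (θ0=180°, θ1=90°)
step 1 (rotate(1, -90)): joint angles (θ0=180°, θ1=0°)
step 2 (rotate(1, -90)): joint angles (θ0=180°, θ1=270°)
no rival 2-sequence matches.

rotate(1, -90), rotate(1, -90)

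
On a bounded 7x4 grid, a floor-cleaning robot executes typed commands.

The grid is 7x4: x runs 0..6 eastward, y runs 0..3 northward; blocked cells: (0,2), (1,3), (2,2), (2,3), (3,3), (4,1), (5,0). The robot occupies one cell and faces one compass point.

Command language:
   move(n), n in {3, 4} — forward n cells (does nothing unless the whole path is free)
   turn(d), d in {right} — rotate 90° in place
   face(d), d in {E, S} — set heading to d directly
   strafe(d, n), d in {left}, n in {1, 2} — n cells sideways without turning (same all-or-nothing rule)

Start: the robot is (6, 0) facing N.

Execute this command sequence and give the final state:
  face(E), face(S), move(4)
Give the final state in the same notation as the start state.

start: (6, 0) facing N
t=1 face(E) ⇒ (6, 0) facing E
t=2 face(S) ⇒ (6, 0) facing S
t=3 move(4) ⇒ (6, 0) facing S

(6, 0) facing S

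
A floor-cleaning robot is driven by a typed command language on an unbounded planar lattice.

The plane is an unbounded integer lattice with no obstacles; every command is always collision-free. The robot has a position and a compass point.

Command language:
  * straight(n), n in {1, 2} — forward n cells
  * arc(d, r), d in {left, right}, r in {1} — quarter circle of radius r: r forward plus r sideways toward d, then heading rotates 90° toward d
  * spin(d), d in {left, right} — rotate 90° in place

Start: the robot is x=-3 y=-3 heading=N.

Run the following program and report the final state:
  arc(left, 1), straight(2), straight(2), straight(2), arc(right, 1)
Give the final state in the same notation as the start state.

x=-11 y=-1 heading=N

t0: x=-3 y=-3 heading=N
1. arc(left, 1) → x=-4 y=-2 heading=W
2. straight(2) → x=-6 y=-2 heading=W
3. straight(2) → x=-8 y=-2 heading=W
4. straight(2) → x=-10 y=-2 heading=W
5. arc(right, 1) → x=-11 y=-1 heading=N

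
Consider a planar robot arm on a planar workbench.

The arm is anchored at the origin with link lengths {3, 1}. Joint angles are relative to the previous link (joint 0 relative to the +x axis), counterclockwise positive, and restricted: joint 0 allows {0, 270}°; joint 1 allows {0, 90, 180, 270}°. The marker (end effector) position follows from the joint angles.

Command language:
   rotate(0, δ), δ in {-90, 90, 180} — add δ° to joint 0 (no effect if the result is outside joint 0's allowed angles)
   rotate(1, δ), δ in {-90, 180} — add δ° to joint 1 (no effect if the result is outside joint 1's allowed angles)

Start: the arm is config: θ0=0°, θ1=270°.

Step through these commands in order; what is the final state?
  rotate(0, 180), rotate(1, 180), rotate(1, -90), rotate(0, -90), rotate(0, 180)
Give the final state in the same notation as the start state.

config: θ0=270°, θ1=0°

t0: config: θ0=0°, θ1=270°
step 1 (rotate(0, 180)): config: θ0=0°, θ1=270°
step 2 (rotate(1, 180)): config: θ0=0°, θ1=90°
step 3 (rotate(1, -90)): config: θ0=0°, θ1=0°
step 4 (rotate(0, -90)): config: θ0=270°, θ1=0°
step 5 (rotate(0, 180)): config: θ0=270°, θ1=0°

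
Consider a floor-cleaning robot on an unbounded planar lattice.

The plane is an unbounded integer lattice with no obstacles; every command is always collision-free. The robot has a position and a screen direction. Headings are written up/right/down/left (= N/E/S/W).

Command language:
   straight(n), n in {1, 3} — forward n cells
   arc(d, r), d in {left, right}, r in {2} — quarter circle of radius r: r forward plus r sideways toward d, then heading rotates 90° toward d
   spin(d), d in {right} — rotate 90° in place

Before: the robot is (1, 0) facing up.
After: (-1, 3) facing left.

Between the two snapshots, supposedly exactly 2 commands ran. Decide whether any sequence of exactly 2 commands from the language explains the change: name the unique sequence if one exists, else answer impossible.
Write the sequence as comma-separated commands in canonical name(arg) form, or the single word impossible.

straight(1), arc(left, 2)

key: order matters: swapping straight(1) and arc(left, 2) lands elsewhere
begin: (1, 0) facing up
[1] after straight(1): (1, 1) facing up
[2] after arc(left, 2): (-1, 3) facing left
uniquely the one of 25 2-step routes that fits.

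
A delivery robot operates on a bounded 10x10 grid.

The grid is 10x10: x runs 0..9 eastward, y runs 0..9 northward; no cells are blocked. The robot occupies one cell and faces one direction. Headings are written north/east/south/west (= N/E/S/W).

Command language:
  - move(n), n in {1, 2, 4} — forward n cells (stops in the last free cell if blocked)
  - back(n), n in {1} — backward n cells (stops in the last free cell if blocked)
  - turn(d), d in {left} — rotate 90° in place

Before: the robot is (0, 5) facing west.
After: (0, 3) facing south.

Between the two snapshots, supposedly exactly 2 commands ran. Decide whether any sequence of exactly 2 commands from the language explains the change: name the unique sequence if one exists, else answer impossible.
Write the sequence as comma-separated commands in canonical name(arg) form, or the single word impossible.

turn(left), move(2)

key: running move(2) before turn(left) would end elsewhere — order is forced
begin: (0, 5) facing west
[1] after turn(left): (0, 5) facing south
[2] after move(2): (0, 3) facing south
no other 2-command option fits: unique.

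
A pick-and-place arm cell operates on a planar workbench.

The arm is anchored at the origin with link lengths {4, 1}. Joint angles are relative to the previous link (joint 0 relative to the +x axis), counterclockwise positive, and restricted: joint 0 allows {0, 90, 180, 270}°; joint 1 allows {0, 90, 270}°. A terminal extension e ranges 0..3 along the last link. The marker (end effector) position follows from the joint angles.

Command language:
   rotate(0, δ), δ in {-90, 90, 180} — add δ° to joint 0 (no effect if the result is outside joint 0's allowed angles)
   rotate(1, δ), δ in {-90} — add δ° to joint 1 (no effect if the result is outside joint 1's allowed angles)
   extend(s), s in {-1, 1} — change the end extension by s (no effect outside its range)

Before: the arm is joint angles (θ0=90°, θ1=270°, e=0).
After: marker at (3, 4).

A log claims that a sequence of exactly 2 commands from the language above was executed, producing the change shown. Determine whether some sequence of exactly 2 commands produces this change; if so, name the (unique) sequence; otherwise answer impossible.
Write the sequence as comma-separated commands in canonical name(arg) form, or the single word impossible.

extend(1), extend(1)

t0: joint angles (θ0=90°, θ1=270°, e=0)
step 1 (extend(1)): joint angles (θ0=90°, θ1=270°, e=1)
step 2 (extend(1)): joint angles (θ0=90°, θ1=270°, e=2)
uniquely the one of 36 2-step routes that fits.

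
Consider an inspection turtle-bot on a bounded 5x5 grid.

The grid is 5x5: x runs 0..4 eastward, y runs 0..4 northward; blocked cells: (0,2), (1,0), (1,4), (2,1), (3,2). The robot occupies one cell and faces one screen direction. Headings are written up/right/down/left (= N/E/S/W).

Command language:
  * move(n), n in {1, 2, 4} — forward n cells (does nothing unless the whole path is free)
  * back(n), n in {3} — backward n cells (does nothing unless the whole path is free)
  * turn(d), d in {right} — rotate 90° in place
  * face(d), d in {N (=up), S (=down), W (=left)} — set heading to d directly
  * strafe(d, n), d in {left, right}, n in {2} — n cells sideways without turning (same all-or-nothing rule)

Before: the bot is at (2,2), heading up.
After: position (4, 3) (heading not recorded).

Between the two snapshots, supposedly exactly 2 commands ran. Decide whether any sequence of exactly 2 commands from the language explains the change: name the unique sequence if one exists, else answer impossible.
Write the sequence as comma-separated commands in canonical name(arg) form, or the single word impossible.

move(1), strafe(right, 2)

key: order matters: swapping move(1) and strafe(right, 2) lands elsewhere
t0: at (2,2), heading up
[1] after move(1): at (2,3), heading up
[2] after strafe(right, 2): at (4,3), heading up
uniquely the one of 100 2-step routes that fits.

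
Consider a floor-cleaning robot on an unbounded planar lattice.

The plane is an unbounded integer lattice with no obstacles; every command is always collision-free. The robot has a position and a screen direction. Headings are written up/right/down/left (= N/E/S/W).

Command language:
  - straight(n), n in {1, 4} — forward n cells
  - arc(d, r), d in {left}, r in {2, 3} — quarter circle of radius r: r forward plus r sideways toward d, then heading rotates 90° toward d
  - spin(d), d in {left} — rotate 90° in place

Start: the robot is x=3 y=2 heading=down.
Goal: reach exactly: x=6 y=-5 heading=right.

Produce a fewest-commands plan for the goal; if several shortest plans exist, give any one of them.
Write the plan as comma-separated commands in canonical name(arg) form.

straight(4), arc(left, 3)

initial: x=3 y=2 heading=down
1. straight(4) → x=3 y=-2 heading=down
2. arc(left, 3) → x=6 y=-5 heading=right
shorter routes all fall short; 2 is best.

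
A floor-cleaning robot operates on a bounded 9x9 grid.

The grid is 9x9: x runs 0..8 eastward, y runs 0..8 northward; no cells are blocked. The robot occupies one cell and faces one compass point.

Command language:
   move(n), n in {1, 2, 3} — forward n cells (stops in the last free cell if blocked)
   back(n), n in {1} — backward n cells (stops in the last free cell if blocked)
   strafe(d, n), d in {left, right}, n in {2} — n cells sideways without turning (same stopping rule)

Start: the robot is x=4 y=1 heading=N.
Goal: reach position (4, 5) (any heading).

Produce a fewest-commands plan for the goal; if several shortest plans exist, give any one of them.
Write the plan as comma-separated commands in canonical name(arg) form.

initial: x=4 y=1 heading=N
step 1 (move(2)): x=4 y=3 heading=N
step 2 (move(2)): x=4 y=5 heading=N
shorter routes all fall short; 2 is best.

move(2), move(2)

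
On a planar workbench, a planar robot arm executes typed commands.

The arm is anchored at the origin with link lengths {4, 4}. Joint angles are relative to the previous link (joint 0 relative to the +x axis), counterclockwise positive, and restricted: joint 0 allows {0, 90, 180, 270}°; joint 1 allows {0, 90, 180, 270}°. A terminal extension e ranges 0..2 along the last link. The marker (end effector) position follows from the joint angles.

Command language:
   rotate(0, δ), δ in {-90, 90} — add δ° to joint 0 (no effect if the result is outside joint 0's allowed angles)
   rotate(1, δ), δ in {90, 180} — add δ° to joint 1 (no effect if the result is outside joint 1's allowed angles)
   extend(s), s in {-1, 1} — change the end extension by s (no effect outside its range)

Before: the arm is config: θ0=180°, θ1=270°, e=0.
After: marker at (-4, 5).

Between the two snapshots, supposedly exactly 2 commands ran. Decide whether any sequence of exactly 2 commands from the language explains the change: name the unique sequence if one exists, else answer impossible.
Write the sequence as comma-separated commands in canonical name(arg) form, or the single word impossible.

extend(-1), extend(1)

key: order matters: swapping extend(-1) and extend(1) lands elsewhere
from: config: θ0=180°, θ1=270°, e=0
step 1 (extend(-1)): config: θ0=180°, θ1=270°, e=0
step 2 (extend(1)): config: θ0=180°, θ1=270°, e=1
uniquely the one of 36 2-step routes that fits.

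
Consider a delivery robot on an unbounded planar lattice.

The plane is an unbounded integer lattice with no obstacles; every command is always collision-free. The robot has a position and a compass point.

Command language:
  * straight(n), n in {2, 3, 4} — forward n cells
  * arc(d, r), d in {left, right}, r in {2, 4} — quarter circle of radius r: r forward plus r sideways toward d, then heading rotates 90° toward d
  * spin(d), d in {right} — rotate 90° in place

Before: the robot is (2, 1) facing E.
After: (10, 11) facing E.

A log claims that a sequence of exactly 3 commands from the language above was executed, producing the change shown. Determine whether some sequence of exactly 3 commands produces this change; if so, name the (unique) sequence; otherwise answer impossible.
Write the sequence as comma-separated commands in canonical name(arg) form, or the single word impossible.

arc(left, 4), straight(2), arc(right, 4)

key: still facing E at the end — net rotation zero over 3 steps
from: (2, 1) facing E
step 1 (arc(left, 4)): (6, 5) facing N
step 2 (straight(2)): (6, 7) facing N
step 3 (arc(right, 4)): (10, 11) facing E
no rival 3-sequence matches.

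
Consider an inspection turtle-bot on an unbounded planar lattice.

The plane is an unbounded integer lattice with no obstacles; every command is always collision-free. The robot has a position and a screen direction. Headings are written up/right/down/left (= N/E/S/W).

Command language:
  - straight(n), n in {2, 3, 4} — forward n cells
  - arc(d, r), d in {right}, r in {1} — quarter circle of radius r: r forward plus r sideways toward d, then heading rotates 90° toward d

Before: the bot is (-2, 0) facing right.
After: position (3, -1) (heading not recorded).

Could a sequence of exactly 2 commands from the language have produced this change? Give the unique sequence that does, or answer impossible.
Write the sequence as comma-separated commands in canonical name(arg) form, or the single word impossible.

key: order matters: swapping straight(4) and arc(right, 1) lands elsewhere
start: (-2, 0) facing right
1. straight(4) → (2, 0) facing right
2. arc(right, 1) → (3, -1) facing down
no other 2-command option fits: unique.

straight(4), arc(right, 1)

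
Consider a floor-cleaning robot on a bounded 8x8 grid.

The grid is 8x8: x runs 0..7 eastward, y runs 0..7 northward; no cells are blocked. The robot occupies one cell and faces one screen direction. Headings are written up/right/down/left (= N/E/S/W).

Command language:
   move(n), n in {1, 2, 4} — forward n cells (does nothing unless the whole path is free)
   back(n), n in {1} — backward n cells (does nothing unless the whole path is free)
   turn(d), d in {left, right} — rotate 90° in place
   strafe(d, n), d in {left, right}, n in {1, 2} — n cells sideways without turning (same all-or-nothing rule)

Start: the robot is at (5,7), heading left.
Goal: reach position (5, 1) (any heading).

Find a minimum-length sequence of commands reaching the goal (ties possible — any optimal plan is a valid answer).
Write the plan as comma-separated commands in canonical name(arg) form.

initial: at (5,7), heading left
1. strafe(left, 2) → at (5,5), heading left
2. strafe(left, 2) → at (5,3), heading left
3. strafe(left, 2) → at (5,1), heading left
minimal: 3 command(s), checked below 3.

strafe(left, 2), strafe(left, 2), strafe(left, 2)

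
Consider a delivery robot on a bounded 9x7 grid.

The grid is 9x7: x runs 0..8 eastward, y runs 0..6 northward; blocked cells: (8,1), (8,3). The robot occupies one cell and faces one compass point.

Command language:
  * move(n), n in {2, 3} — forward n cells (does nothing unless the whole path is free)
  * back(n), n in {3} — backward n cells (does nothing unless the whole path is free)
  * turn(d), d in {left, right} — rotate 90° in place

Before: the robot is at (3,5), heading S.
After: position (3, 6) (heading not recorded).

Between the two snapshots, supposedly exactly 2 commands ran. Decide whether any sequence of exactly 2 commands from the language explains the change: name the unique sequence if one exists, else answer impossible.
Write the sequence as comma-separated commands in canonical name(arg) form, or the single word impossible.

move(2), back(3)

key: order matters: swapping move(2) and back(3) lands elsewhere
begin: at (3,5), heading S
1. move(2) → at (3,3), heading S
2. back(3) → at (3,6), heading S
uniquely the one of 25 2-step routes that fits.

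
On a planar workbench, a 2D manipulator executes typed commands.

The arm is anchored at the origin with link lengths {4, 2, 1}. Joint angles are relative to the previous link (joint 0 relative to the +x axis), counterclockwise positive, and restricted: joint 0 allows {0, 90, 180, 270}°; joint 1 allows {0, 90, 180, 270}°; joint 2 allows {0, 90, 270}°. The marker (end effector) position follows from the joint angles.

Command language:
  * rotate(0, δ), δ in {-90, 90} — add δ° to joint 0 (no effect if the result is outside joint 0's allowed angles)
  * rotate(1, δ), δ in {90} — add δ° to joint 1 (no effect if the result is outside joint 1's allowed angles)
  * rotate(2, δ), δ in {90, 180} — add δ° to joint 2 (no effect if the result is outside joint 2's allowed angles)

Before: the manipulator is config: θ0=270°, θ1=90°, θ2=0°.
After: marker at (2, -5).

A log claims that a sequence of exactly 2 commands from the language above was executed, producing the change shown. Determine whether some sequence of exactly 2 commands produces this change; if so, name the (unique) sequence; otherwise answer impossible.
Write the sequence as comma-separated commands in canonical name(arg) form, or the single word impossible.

key: running rotate(2, 180) before rotate(2, 90) would end elsewhere — order is forced
initial: config: θ0=270°, θ1=90°, θ2=0°
t=1 rotate(2, 90) ⇒ config: θ0=270°, θ1=90°, θ2=90°
t=2 rotate(2, 180) ⇒ config: θ0=270°, θ1=90°, θ2=270°
no other 2-command option fits: unique.

rotate(2, 90), rotate(2, 180)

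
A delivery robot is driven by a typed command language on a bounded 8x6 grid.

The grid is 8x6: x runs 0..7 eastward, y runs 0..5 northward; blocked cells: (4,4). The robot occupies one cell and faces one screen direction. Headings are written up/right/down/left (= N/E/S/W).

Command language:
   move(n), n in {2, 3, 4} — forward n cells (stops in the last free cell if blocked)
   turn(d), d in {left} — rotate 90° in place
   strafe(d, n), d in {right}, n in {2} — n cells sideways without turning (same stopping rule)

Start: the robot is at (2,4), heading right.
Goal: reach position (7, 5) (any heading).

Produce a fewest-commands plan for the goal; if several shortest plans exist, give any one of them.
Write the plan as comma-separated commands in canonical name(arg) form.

move(4), strafe(right, 2), move(4), turn(left), move(4)

from: at (2,4), heading right
t=1 move(4) ⇒ at (3,4), heading right
t=2 strafe(right, 2) ⇒ at (3,2), heading right
t=3 move(4) ⇒ at (7,2), heading right
t=4 turn(left) ⇒ at (7,2), heading up
t=5 move(4) ⇒ at (7,5), heading up
no 4-step plan works, so 5 is optimal.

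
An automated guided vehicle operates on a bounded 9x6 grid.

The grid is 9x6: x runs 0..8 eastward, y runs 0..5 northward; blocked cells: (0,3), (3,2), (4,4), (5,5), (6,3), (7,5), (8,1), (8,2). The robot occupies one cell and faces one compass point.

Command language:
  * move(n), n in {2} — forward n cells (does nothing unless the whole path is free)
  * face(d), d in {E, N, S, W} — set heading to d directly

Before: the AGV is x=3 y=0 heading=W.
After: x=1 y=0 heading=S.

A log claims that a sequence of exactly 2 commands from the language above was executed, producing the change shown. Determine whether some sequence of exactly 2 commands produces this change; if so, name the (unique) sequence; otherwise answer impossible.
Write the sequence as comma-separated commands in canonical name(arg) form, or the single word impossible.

move(2), face(S)

key: cell and facing (now S) both changed — the 2 commands mix motion and turning
initial: x=3 y=0 heading=W
1. move(2) → x=1 y=0 heading=W
2. face(S) → x=1 y=0 heading=S
no rival 2-sequence matches.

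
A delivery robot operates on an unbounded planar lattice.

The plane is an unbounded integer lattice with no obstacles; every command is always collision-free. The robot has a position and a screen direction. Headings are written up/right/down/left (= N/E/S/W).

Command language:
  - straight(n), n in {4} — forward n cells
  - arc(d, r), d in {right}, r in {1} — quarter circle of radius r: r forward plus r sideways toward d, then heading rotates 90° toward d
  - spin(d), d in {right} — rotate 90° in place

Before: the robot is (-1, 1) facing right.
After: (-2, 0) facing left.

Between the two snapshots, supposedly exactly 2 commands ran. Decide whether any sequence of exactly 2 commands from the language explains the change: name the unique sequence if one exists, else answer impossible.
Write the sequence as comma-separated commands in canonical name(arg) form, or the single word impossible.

key: cell and facing (now W) both changed — the 2 commands mix motion and turning
t0: (-1, 1) facing right
1. spin(right) → (-1, 1) facing down
2. arc(right, 1) → (-2, 0) facing left
no other 2-command option fits: unique.

spin(right), arc(right, 1)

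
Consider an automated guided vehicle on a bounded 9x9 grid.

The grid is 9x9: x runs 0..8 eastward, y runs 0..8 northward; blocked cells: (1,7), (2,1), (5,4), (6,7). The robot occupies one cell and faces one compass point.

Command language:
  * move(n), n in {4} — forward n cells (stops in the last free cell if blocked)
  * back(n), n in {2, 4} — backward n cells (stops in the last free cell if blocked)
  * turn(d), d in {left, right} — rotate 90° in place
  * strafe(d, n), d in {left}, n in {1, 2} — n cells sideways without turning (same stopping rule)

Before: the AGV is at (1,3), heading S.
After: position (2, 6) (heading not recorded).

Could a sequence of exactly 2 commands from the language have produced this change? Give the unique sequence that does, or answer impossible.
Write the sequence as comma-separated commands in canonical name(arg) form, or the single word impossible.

back(4), strafe(left, 1)

key: back(4) is stopped early by the blocked cell at (1,7)
from: at (1,3), heading S
t=1 back(4) ⇒ at (1,6), heading S
t=2 strafe(left, 1) ⇒ at (2,6), heading S
all 49 alternatives checked — unique.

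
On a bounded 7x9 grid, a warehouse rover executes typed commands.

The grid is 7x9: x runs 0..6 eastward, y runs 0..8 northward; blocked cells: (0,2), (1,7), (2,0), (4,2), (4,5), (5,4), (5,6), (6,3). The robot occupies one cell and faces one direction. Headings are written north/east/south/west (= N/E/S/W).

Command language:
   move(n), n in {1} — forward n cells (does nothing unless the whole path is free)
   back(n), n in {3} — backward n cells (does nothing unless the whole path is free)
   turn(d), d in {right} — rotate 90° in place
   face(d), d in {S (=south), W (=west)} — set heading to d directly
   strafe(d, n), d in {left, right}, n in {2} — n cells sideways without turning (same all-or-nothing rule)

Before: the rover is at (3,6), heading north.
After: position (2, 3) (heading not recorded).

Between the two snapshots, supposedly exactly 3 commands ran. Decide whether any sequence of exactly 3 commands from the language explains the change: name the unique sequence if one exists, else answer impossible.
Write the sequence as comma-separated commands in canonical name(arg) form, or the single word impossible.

key: running move(1) before back(3) would end elsewhere — order is forced
from: at (3,6), heading north
t=1 back(3) ⇒ at (3,3), heading north
t=2 face(W) ⇒ at (3,3), heading west
t=3 move(1) ⇒ at (2,3), heading west
uniquely the one of 343 3-step routes that fits.

back(3), face(W), move(1)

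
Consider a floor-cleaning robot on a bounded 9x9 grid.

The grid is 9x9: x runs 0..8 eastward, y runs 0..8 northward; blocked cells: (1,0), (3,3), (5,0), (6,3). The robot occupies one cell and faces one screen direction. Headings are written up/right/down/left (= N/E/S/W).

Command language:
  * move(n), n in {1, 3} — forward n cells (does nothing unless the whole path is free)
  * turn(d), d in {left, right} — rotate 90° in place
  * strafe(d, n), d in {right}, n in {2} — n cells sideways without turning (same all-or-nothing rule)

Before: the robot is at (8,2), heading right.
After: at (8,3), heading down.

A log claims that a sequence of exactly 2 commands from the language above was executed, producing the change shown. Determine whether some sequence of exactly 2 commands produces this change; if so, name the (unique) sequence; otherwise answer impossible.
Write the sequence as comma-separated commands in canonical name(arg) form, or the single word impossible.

impossible

checked all 2-command options: none fits.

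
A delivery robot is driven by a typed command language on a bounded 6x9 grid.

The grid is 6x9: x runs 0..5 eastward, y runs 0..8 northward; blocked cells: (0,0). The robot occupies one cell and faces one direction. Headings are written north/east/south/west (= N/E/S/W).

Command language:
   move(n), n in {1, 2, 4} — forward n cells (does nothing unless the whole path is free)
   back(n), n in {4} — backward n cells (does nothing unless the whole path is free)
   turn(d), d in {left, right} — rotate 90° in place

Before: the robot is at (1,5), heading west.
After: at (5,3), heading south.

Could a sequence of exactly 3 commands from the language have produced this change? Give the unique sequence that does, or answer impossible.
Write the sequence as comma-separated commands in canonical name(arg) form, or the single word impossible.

key: position moved to (5,3) AND the heading swung to S — translation plus rotation needed
start: at (1,5), heading west
step 1 (back(4)): at (5,5), heading west
step 2 (turn(left)): at (5,5), heading south
step 3 (move(2)): at (5,3), heading south
no other 3-command option fits: unique.

back(4), turn(left), move(2)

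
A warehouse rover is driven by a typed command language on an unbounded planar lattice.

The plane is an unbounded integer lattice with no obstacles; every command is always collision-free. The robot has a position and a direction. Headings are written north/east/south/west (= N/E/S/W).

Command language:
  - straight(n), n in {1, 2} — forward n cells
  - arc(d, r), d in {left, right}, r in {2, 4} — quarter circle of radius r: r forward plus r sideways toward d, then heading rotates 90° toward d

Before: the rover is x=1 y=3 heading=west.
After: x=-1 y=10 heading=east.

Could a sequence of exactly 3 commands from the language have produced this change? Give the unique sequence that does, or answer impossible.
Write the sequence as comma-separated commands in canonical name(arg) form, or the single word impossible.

key: order matters: swapping arc(right, 4) and arc(right, 2) lands elsewhere
start: x=1 y=3 heading=west
1. arc(right, 4) → x=-3 y=7 heading=north
2. straight(1) → x=-3 y=8 heading=north
3. arc(right, 2) → x=-1 y=10 heading=east
all 216 alternatives checked — unique.

arc(right, 4), straight(1), arc(right, 2)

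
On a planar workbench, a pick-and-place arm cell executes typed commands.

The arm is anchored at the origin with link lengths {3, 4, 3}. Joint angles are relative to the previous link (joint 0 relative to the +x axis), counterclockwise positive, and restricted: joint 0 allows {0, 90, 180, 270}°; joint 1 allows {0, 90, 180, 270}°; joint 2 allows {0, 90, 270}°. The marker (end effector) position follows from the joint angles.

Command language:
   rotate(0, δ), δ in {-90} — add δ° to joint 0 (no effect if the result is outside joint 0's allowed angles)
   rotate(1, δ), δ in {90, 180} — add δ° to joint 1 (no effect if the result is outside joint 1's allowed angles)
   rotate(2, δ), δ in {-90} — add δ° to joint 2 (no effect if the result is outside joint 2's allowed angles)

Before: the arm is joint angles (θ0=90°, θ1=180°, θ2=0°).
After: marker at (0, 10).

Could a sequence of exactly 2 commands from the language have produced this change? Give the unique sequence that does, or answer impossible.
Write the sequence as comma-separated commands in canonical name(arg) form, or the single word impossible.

rotate(1, 90), rotate(1, 90)

t0: joint angles (θ0=90°, θ1=180°, θ2=0°)
t=1 rotate(1, 90) ⇒ joint angles (θ0=90°, θ1=270°, θ2=0°)
t=2 rotate(1, 90) ⇒ joint angles (θ0=90°, θ1=0°, θ2=0°)
no rival 2-sequence matches.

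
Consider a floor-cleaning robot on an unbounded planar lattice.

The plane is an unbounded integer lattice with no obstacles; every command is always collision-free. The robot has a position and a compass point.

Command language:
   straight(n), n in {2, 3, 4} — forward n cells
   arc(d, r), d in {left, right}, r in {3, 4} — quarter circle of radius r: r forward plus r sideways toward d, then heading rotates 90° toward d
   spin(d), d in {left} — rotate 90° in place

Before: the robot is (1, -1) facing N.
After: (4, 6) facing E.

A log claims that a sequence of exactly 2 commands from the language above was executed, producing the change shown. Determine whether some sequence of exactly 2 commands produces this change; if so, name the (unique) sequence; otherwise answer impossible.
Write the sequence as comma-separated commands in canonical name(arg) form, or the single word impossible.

straight(4), arc(right, 3)

key: position moved to (4,6) AND the heading swung to E — translation plus rotation needed
initial: (1, -1) facing N
1. straight(4) → (1, 3) facing N
2. arc(right, 3) → (4, 6) facing E
no other 2-command option fits: unique.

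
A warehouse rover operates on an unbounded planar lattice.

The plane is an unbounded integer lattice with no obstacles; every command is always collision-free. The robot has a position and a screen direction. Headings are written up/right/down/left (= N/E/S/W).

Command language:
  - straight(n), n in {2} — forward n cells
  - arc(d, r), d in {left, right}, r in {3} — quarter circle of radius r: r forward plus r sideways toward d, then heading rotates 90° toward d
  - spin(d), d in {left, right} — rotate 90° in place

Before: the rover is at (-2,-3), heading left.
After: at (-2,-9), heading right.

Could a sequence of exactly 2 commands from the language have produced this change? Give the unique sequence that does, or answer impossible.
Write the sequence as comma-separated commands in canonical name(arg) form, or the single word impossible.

key: cell and facing (now E) both changed — the 2 commands mix motion and turning
start: at (-2,-3), heading left
[1] after arc(left, 3): at (-5,-6), heading down
[2] after arc(left, 3): at (-2,-9), heading right
uniquely the one of 25 2-step routes that fits.

arc(left, 3), arc(left, 3)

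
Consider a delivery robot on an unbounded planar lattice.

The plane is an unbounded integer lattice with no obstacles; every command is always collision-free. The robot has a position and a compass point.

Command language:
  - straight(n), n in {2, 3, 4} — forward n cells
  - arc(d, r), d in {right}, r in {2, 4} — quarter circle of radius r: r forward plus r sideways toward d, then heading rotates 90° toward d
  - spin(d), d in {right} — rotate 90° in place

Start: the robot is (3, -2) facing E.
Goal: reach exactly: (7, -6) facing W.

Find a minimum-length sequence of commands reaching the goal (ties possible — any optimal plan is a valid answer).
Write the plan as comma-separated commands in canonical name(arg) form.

begin: (3, -2) facing E
[1] after arc(right, 4): (7, -6) facing S
[2] after spin(right): (7, -6) facing W
no 1-step plan works, so 2 is optimal.

arc(right, 4), spin(right)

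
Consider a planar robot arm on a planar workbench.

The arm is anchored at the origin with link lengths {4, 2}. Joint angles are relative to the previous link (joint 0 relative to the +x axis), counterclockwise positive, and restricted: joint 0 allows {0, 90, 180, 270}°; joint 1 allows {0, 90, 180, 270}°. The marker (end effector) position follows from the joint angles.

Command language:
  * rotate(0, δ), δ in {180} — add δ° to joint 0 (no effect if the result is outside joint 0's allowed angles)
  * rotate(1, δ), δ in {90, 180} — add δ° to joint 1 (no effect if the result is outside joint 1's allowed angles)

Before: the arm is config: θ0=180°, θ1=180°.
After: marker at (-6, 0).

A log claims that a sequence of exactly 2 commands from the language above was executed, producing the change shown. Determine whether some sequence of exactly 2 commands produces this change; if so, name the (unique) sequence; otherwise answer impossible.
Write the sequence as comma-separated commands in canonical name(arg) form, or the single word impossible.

begin: config: θ0=180°, θ1=180°
1. rotate(1, 90) → config: θ0=180°, θ1=270°
2. rotate(1, 90) → config: θ0=180°, θ1=0°
all 9 alternatives checked — unique.

rotate(1, 90), rotate(1, 90)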